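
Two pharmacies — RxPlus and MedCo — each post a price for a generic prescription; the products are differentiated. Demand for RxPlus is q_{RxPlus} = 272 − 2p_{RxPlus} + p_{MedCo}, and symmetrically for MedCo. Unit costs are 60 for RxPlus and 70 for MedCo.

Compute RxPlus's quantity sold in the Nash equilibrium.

144

RxPlus's profit: π = (p_{RxPlus} − 60)(272 − 2p_{RxPlus} + p_{MedCo}).
∂π/∂p_{RxPlus} = 392 − 4p_{RxPlus} + p_{MedCo} = 0 ⇒ p_{RxPlus} = 98 + 0.25p_{MedCo}.
Similarly p_{MedCo} = 103 + 0.25p_{RxPlus}.
Solving the two reaction functions simultaneously: (1 − (0.25)(0.25))p_{RxPlus} = 98 + 0.25·103, so 0.9375p_{RxPlus} = 123.75 and p_{RxPlus} = 132.
Then p_{MedCo} = 103 + 0.25·132 = 136.
q_{RxPlus} = 272 − 2·132 + 136 = 144.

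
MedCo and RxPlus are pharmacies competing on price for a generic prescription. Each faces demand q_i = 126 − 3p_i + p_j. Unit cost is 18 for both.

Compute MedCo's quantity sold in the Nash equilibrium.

MedCo's profit: π = (p_{MedCo} − 18)(126 − 3p_{MedCo} + p_{RxPlus}).
∂π/∂p_{MedCo} = 180 − 6p_{MedCo} + p_{RxPlus} = 0 ⇒ p_{MedCo} = 30 + (1/6)p_{RxPlus}.
Setting p_{MedCo} = p_{RxPlus} in the reaction function: p_{MedCo} = 30 + (1/6)p_{MedCo}, so p_{MedCo} = 30 / (5/6) = 36.
q_{MedCo} = 126 − 3·36 + 36 = 54.

54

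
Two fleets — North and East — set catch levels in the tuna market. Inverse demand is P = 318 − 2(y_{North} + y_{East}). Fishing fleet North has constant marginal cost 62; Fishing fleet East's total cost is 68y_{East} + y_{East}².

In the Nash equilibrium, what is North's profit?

Fishing fleet North's profit: π = y_{North}(318 − 2(y_{North} + y_{East})) − 62y_{North}.
∂π/∂y_{North} = 256 − 4y_{North} − 2y_{East} = 0, so y_{North} = 64 − 0.5y_{East}.
For East: ∂π/∂y_{East} = 250 − 6y_{East} − 2y_{North} = 0 ⇒ y_{East} = 125/3 − (1/3)y_{North}.
Plugging y_{East} into North's best response: y_{North} = 64 − 0.5(125/3 − (1/3)y_{North}) ⇒ (5/6)y_{North} = 259/6, so y_{North} = 51.8.
Then y_{East} = 125/3 − (1/3)·51.8 = 24.4.
Price P = 318 − 2·76.2 = 165.6.
North's profit: (165.6 − 62)·51.8 = 5366.48.

5366.48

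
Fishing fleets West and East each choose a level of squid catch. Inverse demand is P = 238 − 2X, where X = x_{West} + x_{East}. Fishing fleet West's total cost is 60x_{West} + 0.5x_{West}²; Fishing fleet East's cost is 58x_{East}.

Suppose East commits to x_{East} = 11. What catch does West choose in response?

31.2

Fishing fleet West's profit: π = x_{West}(238 − 2(x_{West} + x_{East})) − 60x_{West} − 0.5x_{West}².
∂π/∂x_{West} = 178 − 5x_{West} − 2x_{East} = 0, so x_{West} = 35.6 − 0.4x_{East}.
At x_{East} = 11: x_{West} = 35.6 − 0.4·11 = 31.2.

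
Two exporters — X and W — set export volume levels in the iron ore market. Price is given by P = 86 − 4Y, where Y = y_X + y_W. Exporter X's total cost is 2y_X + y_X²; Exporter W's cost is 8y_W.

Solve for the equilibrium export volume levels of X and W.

Exporter X's profit: π = y_X(86 − 4(y_X + y_W)) − 2y_X − y_X².
∂π/∂y_X = 84 − 10y_X − 4y_W = 0, so y_X = 8.4 − 0.4y_W.
For W: ∂π/∂y_W = 78 − 8y_W − 4y_X = 0 ⇒ y_W = 9.75 − 0.5y_X.
Substituting the second reaction function into the first: y_X = 8.4 − 0.4(9.75 − 0.5y_X), which gives 0.8y_X = 4.5 ⇒ y_X = 5.625.
Then y_W = 9.75 − 0.5·5.625 = 6.9375.

5.625, 6.9375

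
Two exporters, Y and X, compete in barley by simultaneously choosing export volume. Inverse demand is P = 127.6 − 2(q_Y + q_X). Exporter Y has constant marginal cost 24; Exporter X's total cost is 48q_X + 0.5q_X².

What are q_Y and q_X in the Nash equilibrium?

22.425, 6.95

Exporter Y's profit: π = q_Y(127.6 − 2(q_Y + q_X)) − 24q_Y.
∂π/∂q_Y = 103.6 − 4q_Y − 2q_X = 0, so q_Y = 25.9 − 0.5q_X.
For X: ∂π/∂q_X = 79.6 − 5q_X − 2q_Y = 0 ⇒ q_X = 15.92 − 0.4q_Y.
Plugging q_X into Y's best response: q_Y = 25.9 − 0.5(15.92 − 0.4q_Y) ⇒ 0.8q_Y = 17.94, so q_Y = 22.425.
Then q_X = 15.92 − 0.4·22.425 = 6.95.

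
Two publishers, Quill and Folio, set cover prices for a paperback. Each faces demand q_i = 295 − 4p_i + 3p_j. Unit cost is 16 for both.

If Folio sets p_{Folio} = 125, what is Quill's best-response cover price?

91.75

Quill's profit: π = (p_{Quill} − 16)(295 − 4p_{Quill} + 3p_{Folio}).
∂π/∂p_{Quill} = 359 − 8p_{Quill} + 3p_{Folio} = 0 ⇒ p_{Quill} = 44.875 + 0.375p_{Folio}.
At p_{Folio} = 125: p_{Quill} = 44.875 + 0.375·125 = 91.75.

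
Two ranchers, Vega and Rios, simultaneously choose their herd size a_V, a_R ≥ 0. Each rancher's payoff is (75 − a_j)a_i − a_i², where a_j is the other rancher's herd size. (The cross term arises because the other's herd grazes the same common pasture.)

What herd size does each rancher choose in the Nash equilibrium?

25

Vega's payoff is (75 − a_R)a_V − a_V².
∂π/∂a_V = 75 − a_R − 2a_V = 0, so a_V = 37.5 − 0.5a_R.
The game is symmetric, so in equilibrium a_R = a_V: the reaction function gives 1.5a_V = 37.5, hence a_V = 25.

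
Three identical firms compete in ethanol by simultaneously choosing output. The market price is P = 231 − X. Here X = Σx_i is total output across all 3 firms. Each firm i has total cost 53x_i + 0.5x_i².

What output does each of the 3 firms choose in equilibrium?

A representative firm's profit is π_i = x_i(231 − X) − 53x_i − 0.5x_i², with X = x_i + Σ_{j≠i} x_j.
First-order condition: 178 − 3x_i − Σ_{j≠i} x_j = 0.
In a symmetric equilibrium every firm chooses the same x, so Σ_{j≠i} x_j = 2x. The condition becomes 178 − 5x = 0, giving x = 178/5 = 35.6.

35.6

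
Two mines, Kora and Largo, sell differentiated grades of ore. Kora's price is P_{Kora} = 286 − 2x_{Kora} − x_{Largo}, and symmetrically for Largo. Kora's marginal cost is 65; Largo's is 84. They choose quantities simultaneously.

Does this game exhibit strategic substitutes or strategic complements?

strategic substitutes

Mine Kora's profit: π = x_{Kora}(286 − 2x_{Kora} − x_{Largo}) − 65x_{Kora}.
∂π/∂x_{Kora} = 221 − 4x_{Kora} − x_{Largo} = 0 ⇒ x_{Kora} = 55.25 − 0.25x_{Largo}.
The best-response slope dx_{Kora}/dx_{Largo} = −0.25 < 0: the reaction function is downward-sloping, so the choices are strategic substitutes.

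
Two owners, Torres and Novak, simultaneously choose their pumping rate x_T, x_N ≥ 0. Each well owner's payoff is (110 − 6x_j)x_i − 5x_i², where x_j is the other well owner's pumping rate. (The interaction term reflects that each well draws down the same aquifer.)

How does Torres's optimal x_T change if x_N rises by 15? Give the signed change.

-9

Torres's payoff is (110 − 6x_N)x_T − 5x_T².
∂π/∂x_T = 110 − 6x_N − 10x_T = 0, so x_T = 11 − 0.6x_N.
The reaction-function slope is −0.6, so a 15-unit rise in x_N moves x_T by −0.6 × 15 = −9. Torres's best response falls — the actions are strategic substitutes.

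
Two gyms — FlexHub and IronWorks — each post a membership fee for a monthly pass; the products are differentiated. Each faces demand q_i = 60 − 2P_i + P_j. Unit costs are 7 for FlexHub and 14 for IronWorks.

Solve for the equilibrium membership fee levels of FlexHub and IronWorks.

25.6, 28.4

FlexHub's profit: π = (P_{FlexHub} − 7)(60 − 2P_{FlexHub} + P_{IronWorks}).
∂π/∂P_{FlexHub} = 74 − 4P_{FlexHub} + P_{IronWorks} = 0 ⇒ P_{FlexHub} = 18.5 + 0.25P_{IronWorks}.
Similarly P_{IronWorks} = 22 + 0.25P_{FlexHub}.
Substituting the second reaction function into the first: P_{FlexHub} = 18.5 + 0.25(22 + 0.25P_{FlexHub}), which gives 0.9375P_{FlexHub} = 24 ⇒ P_{FlexHub} = 25.6.
Then P_{IronWorks} = 22 + 0.25·25.6 = 28.4.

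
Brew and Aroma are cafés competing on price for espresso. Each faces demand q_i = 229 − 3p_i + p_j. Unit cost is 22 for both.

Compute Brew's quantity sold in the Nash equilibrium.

Brew's profit: π = (p_{Brew} − 22)(229 − 3p_{Brew} + p_{Aroma}).
∂π/∂p_{Brew} = 295 − 6p_{Brew} + p_{Aroma} = 0 ⇒ p_{Brew} = 295/6 + (1/6)p_{Aroma}.
The game is symmetric, so in equilibrium p_{Aroma} = p_{Brew}: the reaction function gives (5/6)p_{Brew} = 295/6, hence p_{Brew} = 59.
q_{Brew} = 229 − 3·59 + 59 = 111.

111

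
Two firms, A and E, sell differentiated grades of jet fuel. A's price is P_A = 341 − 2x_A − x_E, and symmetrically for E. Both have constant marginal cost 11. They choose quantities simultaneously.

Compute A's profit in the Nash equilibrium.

Firm A's profit: π = x_A(341 − 2x_A − x_E) − 11x_A.
∂π/∂x_A = 330 − 4x_A − x_E = 0 ⇒ x_A = 82.5 − 0.25x_E.
By symmetry x_E = x_A; substituting into the reaction function, 1.25x_A = 82.5 and x_A = 66.
P_A = 341 − 2·66 − 66 = 143.
Profit = (143 − 11)·66 = 8712.

8712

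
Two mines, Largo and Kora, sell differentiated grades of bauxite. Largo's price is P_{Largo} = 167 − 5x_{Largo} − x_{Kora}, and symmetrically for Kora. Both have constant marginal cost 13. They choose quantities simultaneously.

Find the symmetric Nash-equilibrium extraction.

Mine Largo's profit: π = x_{Largo}(167 − 5x_{Largo} − x_{Kora}) − 13x_{Largo}.
∂π/∂x_{Largo} = 154 − 10x_{Largo} − x_{Kora} = 0 ⇒ x_{Largo} = 15.4 − 0.1x_{Kora}.
By symmetry x_{Kora} = x_{Largo}; substituting into the reaction function, 1.1x_{Largo} = 15.4 and x_{Largo} = 14.

14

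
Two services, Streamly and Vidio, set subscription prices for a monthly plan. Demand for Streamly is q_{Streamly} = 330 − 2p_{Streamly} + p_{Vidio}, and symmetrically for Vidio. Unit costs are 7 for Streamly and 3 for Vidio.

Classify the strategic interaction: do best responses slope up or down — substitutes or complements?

strategic complements

Streamly's profit: π = (p_{Streamly} − 7)(330 − 2p_{Streamly} + p_{Vidio}).
∂π/∂p_{Streamly} = 344 − 4p_{Streamly} + p_{Vidio} = 0 ⇒ p_{Streamly} = 86 + 0.25p_{Vidio}.
The best-response slope dp_{Streamly}/dp_{Vidio} = 0.25 > 0: the reaction function is upward-sloping, so the choices are strategic complements.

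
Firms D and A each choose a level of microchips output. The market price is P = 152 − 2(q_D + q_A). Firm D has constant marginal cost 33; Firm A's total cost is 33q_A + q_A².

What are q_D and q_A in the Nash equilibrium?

23.8, 11.9

Firm D's profit: π = q_D(152 − 2(q_D + q_A)) − 33q_D.
∂π/∂q_D = 119 − 4q_D − 2q_A = 0, so q_D = 29.75 − 0.5q_A.
For A: ∂π/∂q_A = 119 − 6q_A − 2q_D = 0 ⇒ q_A = 119/6 − (1/3)q_D.
Substituting the second reaction function into the first: q_D = 29.75 − 0.5(119/6 − (1/3)q_D), which gives (5/6)q_D = 119/6 ⇒ q_D = 23.8.
Then q_A = 119/6 − (1/3)·23.8 = 11.9.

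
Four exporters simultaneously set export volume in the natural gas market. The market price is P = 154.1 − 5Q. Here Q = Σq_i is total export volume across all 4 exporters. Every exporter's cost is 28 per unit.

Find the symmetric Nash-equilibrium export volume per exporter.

5.044

A representative exporter's profit is π_i = q_i(154.1 − 5Q) − 28q_i, with Q = q_i + Σ_{j≠i} q_j.
First-order condition: 126.1 − 10q_i − 5Σ_{j≠i} q_j = 0.
Imposing symmetry (q_j = q for all j) turns Σ_{j≠i} q_j into 3q, so 126.1 = 25q and q = 5.044.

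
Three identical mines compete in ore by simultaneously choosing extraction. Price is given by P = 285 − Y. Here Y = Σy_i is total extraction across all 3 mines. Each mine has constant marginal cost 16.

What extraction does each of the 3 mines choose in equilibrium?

67.25

A representative mine's profit is π_i = y_i(285 − Y) − 16y_i, with Y = y_i + Σ_{j≠i} y_j.
First-order condition: 269 − 2y_i − Σ_{j≠i} y_j = 0.
With identical mines, set every y_j = y: then 269 − 2y − 2y = 0, i.e. y = 269/4 = 67.25.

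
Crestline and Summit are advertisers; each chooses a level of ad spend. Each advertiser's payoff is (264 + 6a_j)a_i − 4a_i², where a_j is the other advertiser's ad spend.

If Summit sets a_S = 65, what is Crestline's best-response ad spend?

81.75

Crestline's payoff is (264 + 6a_S)a_C − 4a_C².
∂π/∂a_C = 264 + 6a_S − 8a_C = 0, so a_C = 33 + 0.75a_S.
At a_S = 65: a_C = 33 + 0.75·65 = 81.75.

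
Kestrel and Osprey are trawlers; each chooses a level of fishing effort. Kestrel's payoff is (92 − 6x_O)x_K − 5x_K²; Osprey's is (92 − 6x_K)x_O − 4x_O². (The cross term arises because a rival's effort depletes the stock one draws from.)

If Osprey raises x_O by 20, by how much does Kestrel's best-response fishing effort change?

Expanding Kestrel's payoff: 92x_K − 6x_Ox_K − 5x_K².
∂π/∂x_K = 92 − 6x_O − 10x_K = 0, so x_K = 9.2 − 0.6x_O.
The reaction-function slope is −0.6, so a 20-unit rise in x_O moves x_K by −0.6 × 20 = −12. Kestrel's best response falls — the actions are strategic substitutes.

-12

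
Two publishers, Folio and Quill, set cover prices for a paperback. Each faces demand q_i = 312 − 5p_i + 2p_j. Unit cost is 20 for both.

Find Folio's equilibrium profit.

4961.25

Folio's profit: π = (p_{Folio} − 20)(312 − 5p_{Folio} + 2p_{Quill}).
∂π/∂p_{Folio} = 412 − 10p_{Folio} + 2p_{Quill} = 0 ⇒ p_{Folio} = 41.2 + 0.2p_{Quill}.
Setting p_{Folio} = p_{Quill} in the reaction function: p_{Folio} = 41.2 + 0.2p_{Folio}, so p_{Folio} = 41.2 / 0.8 = 51.5.
q_{Folio} = 312 − 5·51.5 + 2·51.5 = 157.5.
Profit = (51.5 − 20)·157.5 = 4961.25.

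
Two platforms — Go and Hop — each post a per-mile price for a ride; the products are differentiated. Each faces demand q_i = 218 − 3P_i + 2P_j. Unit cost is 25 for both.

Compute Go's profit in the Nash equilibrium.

6984.1875

Go's profit: π = (P_{Go} − 25)(218 − 3P_{Go} + 2P_{Hop}).
∂π/∂P_{Go} = 293 − 6P_{Go} + 2P_{Hop} = 0 ⇒ P_{Go} = 293/6 + (1/3)P_{Hop}.
Setting P_{Go} = P_{Hop} in the reaction function: P_{Go} = 293/6 + (1/3)P_{Go}, so P_{Go} = (293/6) / (2/3) = 73.25.
q_{Go} = 218 − 3·73.25 + 2·73.25 = 144.75.
Profit = (73.25 − 25)·144.75 = 6984.1875.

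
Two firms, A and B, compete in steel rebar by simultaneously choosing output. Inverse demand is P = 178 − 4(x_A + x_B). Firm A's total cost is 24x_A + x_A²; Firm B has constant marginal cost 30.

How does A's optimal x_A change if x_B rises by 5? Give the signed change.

Firm A's profit: π = x_A(178 − 4(x_A + x_B)) − 24x_A − x_A².
∂π/∂x_A = 154 − 10x_A − 4x_B = 0, so x_A = 15.4 − 0.4x_B.
The reaction-function slope is −0.4, so a 5-unit rise in x_B moves x_A by −0.4 × 5 = −2. A's best response falls — the actions are strategic substitutes.

-2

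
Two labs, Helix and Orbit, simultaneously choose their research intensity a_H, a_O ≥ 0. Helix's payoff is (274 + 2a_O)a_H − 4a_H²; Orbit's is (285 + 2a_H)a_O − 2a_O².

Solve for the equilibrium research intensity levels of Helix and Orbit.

59.5, 101

Expanding Helix's payoff: 274a_H + 2a_Oa_H − 4a_H².
∂π/∂a_H = 274 + 2a_O − 8a_H = 0, so a_H = 34.25 + 0.25a_O.
Likewise for Orbit: a_O = 71.25 + 0.5a_H.
Solving the two reaction functions simultaneously: (1 − (0.25)(0.5))a_H = 34.25 + 0.25·71.25, so 0.875a_H = 52.0625 and a_H = 59.5.
Then a_O = 71.25 + 0.5·59.5 = 101.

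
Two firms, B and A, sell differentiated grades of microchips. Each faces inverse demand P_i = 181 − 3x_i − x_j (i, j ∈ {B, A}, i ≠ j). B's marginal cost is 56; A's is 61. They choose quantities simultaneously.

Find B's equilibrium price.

Firm B's profit: π = x_B(181 − 3x_B − x_A) − 56x_B.
∂π/∂x_B = 125 − 6x_B − x_A = 0 ⇒ x_B = 125/6 − (1/6)x_A.
Similarly x_A = 20 − (1/6)x_B.
Solving the two reaction functions simultaneously: (1 − (−1/6)(−1/6))x_B = 125/6 − (1/6)·20, so (35/36)x_B = 17.5 and x_B = 18.
Then x_A = 20 − (1/6)·18 = 17.
P_B = 181 − 3·18 − 17 = 110.

110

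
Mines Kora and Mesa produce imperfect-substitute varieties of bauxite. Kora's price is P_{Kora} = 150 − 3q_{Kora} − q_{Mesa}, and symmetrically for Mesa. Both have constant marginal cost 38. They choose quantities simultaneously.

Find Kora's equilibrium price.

Mine Kora's profit: π = q_{Kora}(150 − 3q_{Kora} − q_{Mesa}) − 38q_{Kora}.
∂π/∂q_{Kora} = 112 − 6q_{Kora} − q_{Mesa} = 0 ⇒ q_{Kora} = 56/3 − (1/6)q_{Mesa}.
Setting q_{Kora} = q_{Mesa} in the reaction function: q_{Kora} = 56/3 − (1/6)q_{Kora}, so q_{Kora} = (56/3) / (7/6) = 16.
P_{Kora} = 150 − 3·16 − 16 = 86.

86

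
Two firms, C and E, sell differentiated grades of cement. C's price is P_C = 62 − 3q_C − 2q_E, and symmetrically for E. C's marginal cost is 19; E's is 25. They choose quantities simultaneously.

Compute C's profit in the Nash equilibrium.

99.1875

Firm C's profit: π = q_C(62 − 3q_C − 2q_E) − 19q_C.
∂π/∂q_C = 43 − 6q_C − 2q_E = 0 ⇒ q_C = 43/6 − (1/3)q_E.
Similarly q_E = 37/6 − (1/3)q_C.
Substituting the second reaction function into the first: q_C = 43/6 − (1/3)(37/6 − (1/3)q_C), which gives (8/9)q_C = 46/9 ⇒ q_C = 5.75.
Then q_E = 37/6 − (1/3)·5.75 = 4.25.
P_C = 62 − 3·5.75 − 2·4.25 = 36.25.
Profit = (36.25 − 19)·5.75 = 99.1875.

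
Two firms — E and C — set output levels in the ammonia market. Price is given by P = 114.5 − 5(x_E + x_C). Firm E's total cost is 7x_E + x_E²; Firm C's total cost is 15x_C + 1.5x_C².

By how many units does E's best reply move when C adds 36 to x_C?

-15

Firm E's profit: π = x_E(114.5 − 5(x_E + x_C)) − 7x_E − x_E².
∂π/∂x_E = 107.5 − 12x_E − 5x_C = 0, so x_E = 215/24 − (5/12)x_C.
The reaction-function slope is −5/12, so a 36-unit rise in x_C moves x_E by −5/12 × 36 = −15. E's best response falls — the actions are strategic substitutes.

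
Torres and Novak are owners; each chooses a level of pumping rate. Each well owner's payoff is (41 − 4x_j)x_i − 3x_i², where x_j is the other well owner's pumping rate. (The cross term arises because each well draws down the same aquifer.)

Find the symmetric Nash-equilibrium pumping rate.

Torres's payoff is (41 − 4x_N)x_T − 3x_T².
∂π/∂x_T = 41 − 4x_N − 6x_T = 0, so x_T = 41/6 − (2/3)x_N.
Setting x_T = x_N in the reaction function: x_T = 41/6 − (2/3)x_T, so x_T = (41/6) / (5/3) = 4.1.

4.1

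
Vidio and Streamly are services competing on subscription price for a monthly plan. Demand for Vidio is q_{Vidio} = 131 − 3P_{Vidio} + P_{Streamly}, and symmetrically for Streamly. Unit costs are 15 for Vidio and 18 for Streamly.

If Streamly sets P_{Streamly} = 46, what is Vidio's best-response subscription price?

37

Vidio's profit: π = (P_{Vidio} − 15)(131 − 3P_{Vidio} + P_{Streamly}).
∂π/∂P_{Vidio} = 176 − 6P_{Vidio} + P_{Streamly} = 0 ⇒ P_{Vidio} = 88/3 + (1/6)P_{Streamly}.
At P_{Streamly} = 46: P_{Vidio} = 88/3 + (1/6)·46 = 37.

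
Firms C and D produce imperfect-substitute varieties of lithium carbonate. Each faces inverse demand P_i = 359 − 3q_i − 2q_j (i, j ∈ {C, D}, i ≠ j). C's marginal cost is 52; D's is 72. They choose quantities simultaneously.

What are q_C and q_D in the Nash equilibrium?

Firm C's profit: π = q_C(359 − 3q_C − 2q_D) − 52q_C.
∂π/∂q_C = 307 − 6q_C − 2q_D = 0 ⇒ q_C = 307/6 − (1/3)q_D.
Similarly q_D = 287/6 − (1/3)q_C.
Substituting the second reaction function into the first: q_C = 307/6 − (1/3)(287/6 − (1/3)q_C), which gives (8/9)q_C = 317/9 ⇒ q_C = 39.625.
Then q_D = 287/6 − (1/3)·39.625 = 34.625.

39.625, 34.625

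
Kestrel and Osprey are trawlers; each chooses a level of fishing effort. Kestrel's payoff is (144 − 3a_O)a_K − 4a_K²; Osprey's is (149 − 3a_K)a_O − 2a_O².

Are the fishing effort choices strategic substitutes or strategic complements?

Expanding Kestrel's payoff: 144a_K − 3a_Oa_K − 4a_K².
∂π/∂a_K = 144 − 3a_O − 8a_K = 0, so a_K = 18 − 0.375a_O.
The best-response slope da_K/da_O = −0.375 < 0: the reaction function is downward-sloping, so the choices are strategic substitutes.

strategic substitutes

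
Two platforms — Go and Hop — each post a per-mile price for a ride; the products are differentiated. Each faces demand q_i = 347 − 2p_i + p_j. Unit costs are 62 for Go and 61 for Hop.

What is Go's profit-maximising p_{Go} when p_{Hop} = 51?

Go's profit: π = (p_{Go} − 62)(347 − 2p_{Go} + p_{Hop}).
∂π/∂p_{Go} = 471 − 4p_{Go} + p_{Hop} = 0 ⇒ p_{Go} = 117.75 + 0.25p_{Hop}.
At p_{Hop} = 51: p_{Go} = 117.75 + 0.25·51 = 130.5.

130.5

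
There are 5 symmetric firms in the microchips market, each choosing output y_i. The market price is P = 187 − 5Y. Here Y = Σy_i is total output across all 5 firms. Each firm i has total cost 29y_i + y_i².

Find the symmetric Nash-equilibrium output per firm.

4.9375

A representative firm's profit is π_i = y_i(187 − 5Y) − 29y_i − y_i², with Y = y_i + Σ_{j≠i} y_j.
First-order condition: 158 − 12y_i − 5Σ_{j≠i} y_j = 0.
Imposing symmetry (y_j = y for all j) turns Σ_{j≠i} y_j into 4y, so 158 = 32y and y = 4.9375.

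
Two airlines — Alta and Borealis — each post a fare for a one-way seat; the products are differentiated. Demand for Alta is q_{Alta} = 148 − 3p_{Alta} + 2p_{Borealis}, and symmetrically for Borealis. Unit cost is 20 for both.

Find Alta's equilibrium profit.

Alta's profit: π = (p_{Alta} − 20)(148 − 3p_{Alta} + 2p_{Borealis}).
∂π/∂p_{Alta} = 208 − 6p_{Alta} + 2p_{Borealis} = 0 ⇒ p_{Alta} = 104/3 + (1/3)p_{Borealis}.
Setting p_{Alta} = p_{Borealis} in the reaction function: p_{Alta} = 104/3 + (1/3)p_{Alta}, so p_{Alta} = (104/3) / (2/3) = 52.
q_{Alta} = 148 − 3·52 + 2·52 = 96.
Profit = (52 − 20)·96 = 3072.

3072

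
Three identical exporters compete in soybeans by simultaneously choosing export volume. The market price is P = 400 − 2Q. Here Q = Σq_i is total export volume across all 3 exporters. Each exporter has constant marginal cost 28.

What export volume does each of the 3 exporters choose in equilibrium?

46.5

A representative exporter's profit is π_i = q_i(400 − 2Q) − 28q_i, with Q = q_i + Σ_{j≠i} q_j.
First-order condition: 372 − 4q_i − 2Σ_{j≠i} q_j = 0.
With identical exporters, set every q_j = q: then 372 − 4q − 4q = 0, i.e. q = 372/8 = 46.5.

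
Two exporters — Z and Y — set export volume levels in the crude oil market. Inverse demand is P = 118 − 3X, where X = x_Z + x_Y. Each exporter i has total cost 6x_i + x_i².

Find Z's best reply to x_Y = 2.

Exporter Z's profit: π = x_Z(118 − 3(x_Z + x_Y)) − 6x_Z − x_Z².
∂π/∂x_Z = 112 − 8x_Z − 3x_Y = 0, so x_Z = 14 − 0.375x_Y.
At x_Y = 2: x_Z = 14 − 0.375·2 = 13.25.

13.25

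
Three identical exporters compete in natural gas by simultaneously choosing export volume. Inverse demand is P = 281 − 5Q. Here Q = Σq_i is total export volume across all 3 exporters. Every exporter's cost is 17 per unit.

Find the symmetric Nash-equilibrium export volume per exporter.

13.2

A representative exporter's profit is π_i = q_i(281 − 5Q) − 17q_i, with Q = q_i + Σ_{j≠i} q_j.
First-order condition: 264 − 10q_i − 5Σ_{j≠i} q_j = 0.
Imposing symmetry (q_j = q for all j) turns Σ_{j≠i} q_j into 2q, so 264 = 20q and q = 13.2.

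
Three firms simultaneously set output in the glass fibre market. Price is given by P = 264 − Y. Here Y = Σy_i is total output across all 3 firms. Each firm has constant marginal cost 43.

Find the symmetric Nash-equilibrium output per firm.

A representative firm's profit is π_i = y_i(264 − Y) − 43y_i, with Y = y_i + Σ_{j≠i} y_j.
First-order condition: 221 − 2y_i − Σ_{j≠i} y_j = 0.
In a symmetric equilibrium every firm chooses the same y, so Σ_{j≠i} y_j = 2y. The condition becomes 221 − 4y = 0, giving y = 221/4 = 55.25.

55.25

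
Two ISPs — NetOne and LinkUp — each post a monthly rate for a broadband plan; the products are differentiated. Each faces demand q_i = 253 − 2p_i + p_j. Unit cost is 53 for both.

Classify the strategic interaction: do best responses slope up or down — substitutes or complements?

NetOne's profit: π = (p_{NetOne} − 53)(253 − 2p_{NetOne} + p_{LinkUp}).
∂π/∂p_{NetOne} = 359 − 4p_{NetOne} + p_{LinkUp} = 0 ⇒ p_{NetOne} = 89.75 + 0.25p_{LinkUp}.
The best-response slope dp_{NetOne}/dp_{LinkUp} = 0.25 > 0: the reaction function is upward-sloping, so the choices are strategic complements.

strategic complements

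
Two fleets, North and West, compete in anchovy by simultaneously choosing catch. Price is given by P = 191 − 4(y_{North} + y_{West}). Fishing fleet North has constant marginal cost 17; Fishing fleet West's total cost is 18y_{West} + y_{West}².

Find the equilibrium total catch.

27.125

Fishing fleet North's profit: π = y_{North}(191 − 4(y_{North} + y_{West})) − 17y_{North}.
∂π/∂y_{North} = 174 − 8y_{North} − 4y_{West} = 0, so y_{North} = 21.75 − 0.5y_{West}.
For West: ∂π/∂y_{West} = 173 − 10y_{West} − 4y_{North} = 0 ⇒ y_{West} = 17.3 − 0.4y_{North}.
Substituting the second reaction function into the first: y_{North} = 21.75 − 0.5(17.3 − 0.4y_{North}), which gives 0.8y_{North} = 13.1 ⇒ y_{North} = 16.375.
Then y_{West} = 17.3 − 0.4·16.375 = 10.75.
Total catch: 16.375 + 10.75 = 27.125.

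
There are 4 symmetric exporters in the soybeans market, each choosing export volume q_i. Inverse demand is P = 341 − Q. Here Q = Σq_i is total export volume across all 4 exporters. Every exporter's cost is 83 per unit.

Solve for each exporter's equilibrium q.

A representative exporter's profit is π_i = q_i(341 − Q) − 83q_i, with Q = q_i + Σ_{j≠i} q_j.
First-order condition: 258 − 2q_i − Σ_{j≠i} q_j = 0.
Imposing symmetry (q_j = q for all j) turns Σ_{j≠i} q_j into 3q, so 258 = 5q and q = 51.6.

51.6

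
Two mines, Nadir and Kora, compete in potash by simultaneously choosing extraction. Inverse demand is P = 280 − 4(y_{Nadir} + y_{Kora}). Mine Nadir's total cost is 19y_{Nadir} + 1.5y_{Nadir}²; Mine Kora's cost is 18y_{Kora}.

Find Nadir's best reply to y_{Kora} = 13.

19

Mine Nadir's profit: π = y_{Nadir}(280 − 4(y_{Nadir} + y_{Kora})) − 19y_{Nadir} − 1.5y_{Nadir}².
∂π/∂y_{Nadir} = 261 − 11y_{Nadir} − 4y_{Kora} = 0, so y_{Nadir} = 261/11 − (4/11)y_{Kora}.
At y_{Kora} = 13: y_{Nadir} = 261/11 − (4/11)·13 = 19.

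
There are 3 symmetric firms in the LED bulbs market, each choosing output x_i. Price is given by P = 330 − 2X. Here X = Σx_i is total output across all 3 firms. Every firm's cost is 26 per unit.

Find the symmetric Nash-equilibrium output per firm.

38

A representative firm's profit is π_i = x_i(330 − 2X) − 26x_i, with X = x_i + Σ_{j≠i} x_j.
First-order condition: 304 − 4x_i − 2Σ_{j≠i} x_j = 0.
In a symmetric equilibrium every firm chooses the same x, so Σ_{j≠i} x_j = 2x. The condition becomes 304 − 8x = 0, giving x = 304/8 = 38.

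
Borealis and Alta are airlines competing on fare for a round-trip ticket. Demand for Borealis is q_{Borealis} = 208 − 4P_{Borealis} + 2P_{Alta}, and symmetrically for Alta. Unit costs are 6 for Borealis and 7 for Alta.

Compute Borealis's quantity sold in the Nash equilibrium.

131.2

Borealis's profit: π = (P_{Borealis} − 6)(208 − 4P_{Borealis} + 2P_{Alta}).
∂π/∂P_{Borealis} = 232 − 8P_{Borealis} + 2P_{Alta} = 0 ⇒ P_{Borealis} = 29 + 0.25P_{Alta}.
Similarly P_{Alta} = 29.5 + 0.25P_{Borealis}.
Plugging P_{Alta} into Borealis's best response: P_{Borealis} = 29 + 0.25(29.5 + 0.25P_{Borealis}) ⇒ 0.9375P_{Borealis} = 36.375, so P_{Borealis} = 38.8.
Then P_{Alta} = 29.5 + 0.25·38.8 = 39.2.
q_{Borealis} = 208 − 4·38.8 + 2·39.2 = 131.2.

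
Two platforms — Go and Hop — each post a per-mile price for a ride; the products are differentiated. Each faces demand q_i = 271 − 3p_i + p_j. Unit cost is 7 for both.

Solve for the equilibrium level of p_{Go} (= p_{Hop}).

Go's profit: π = (p_{Go} − 7)(271 − 3p_{Go} + p_{Hop}).
∂π/∂p_{Go} = 292 − 6p_{Go} + p_{Hop} = 0 ⇒ p_{Go} = 146/3 + (1/6)p_{Hop}.
Setting p_{Go} = p_{Hop} in the reaction function: p_{Go} = 146/3 + (1/6)p_{Go}, so p_{Go} = (146/3) / (5/6) = 58.4.

58.4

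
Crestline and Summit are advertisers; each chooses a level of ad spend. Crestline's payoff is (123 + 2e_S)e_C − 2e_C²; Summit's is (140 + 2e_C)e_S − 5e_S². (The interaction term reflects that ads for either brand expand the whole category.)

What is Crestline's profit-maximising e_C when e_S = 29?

Expanding Crestline's payoff: 123e_C + 2e_Se_C − 2e_C².
∂π/∂e_C = 123 + 2e_S − 4e_C = 0, so e_C = 30.75 + 0.5e_S.
At e_S = 29: e_C = 30.75 + 0.5·29 = 45.25.

45.25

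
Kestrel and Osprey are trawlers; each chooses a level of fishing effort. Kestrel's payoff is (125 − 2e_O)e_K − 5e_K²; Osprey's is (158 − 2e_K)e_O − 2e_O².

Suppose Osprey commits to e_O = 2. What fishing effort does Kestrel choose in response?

12.1

Expanding Kestrel's payoff: 125e_K − 2e_Oe_K − 5e_K².
∂π/∂e_K = 125 − 2e_O − 10e_K = 0, so e_K = 12.5 − 0.2e_O.
At e_O = 2: e_K = 12.5 − 0.2·2 = 12.1.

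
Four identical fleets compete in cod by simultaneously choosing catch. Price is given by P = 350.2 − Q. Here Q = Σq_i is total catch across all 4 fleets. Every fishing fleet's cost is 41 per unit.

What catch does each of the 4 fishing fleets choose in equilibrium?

A representative fishing fleet's profit is π_i = q_i(350.2 − Q) − 41q_i, with Q = q_i + Σ_{j≠i} q_j.
First-order condition: 309.2 − 2q_i − Σ_{j≠i} q_j = 0.
Imposing symmetry (q_j = q for all j) turns Σ_{j≠i} q_j into 3q, so 309.2 = 5q and q = 61.84.

61.84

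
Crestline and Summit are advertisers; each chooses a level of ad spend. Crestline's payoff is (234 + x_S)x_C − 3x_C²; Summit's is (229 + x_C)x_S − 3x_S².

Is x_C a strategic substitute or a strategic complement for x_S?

Expanding Crestline's payoff: 234x_C + x_Sx_C − 3x_C².
∂π/∂x_C = 234 + x_S − 6x_C = 0, so x_C = 39 + (1/6)x_S.
The best-response slope dx_C/dx_S = 1/6 > 0: the reaction function is upward-sloping, so the choices are strategic complements.

strategic complements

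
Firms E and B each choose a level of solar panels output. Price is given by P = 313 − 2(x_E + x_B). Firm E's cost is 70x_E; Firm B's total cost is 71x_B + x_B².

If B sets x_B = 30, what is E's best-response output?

Firm E's profit: π = x_E(313 − 2(x_E + x_B)) − 70x_E.
∂π/∂x_E = 243 − 4x_E − 2x_B = 0, so x_E = 60.75 − 0.5x_B.
At x_B = 30: x_E = 60.75 − 0.5·30 = 45.75.

45.75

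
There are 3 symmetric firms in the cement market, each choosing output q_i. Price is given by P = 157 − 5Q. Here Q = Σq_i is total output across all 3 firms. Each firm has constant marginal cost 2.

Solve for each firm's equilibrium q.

A representative firm's profit is π_i = q_i(157 − 5Q) − 2q_i, with Q = q_i + Σ_{j≠i} q_j.
First-order condition: 155 − 10q_i − 5Σ_{j≠i} q_j = 0.
With identical firms, set every q_j = q: then 155 − 10q − 10q = 0, i.e. q = 155/20 = 7.75.

7.75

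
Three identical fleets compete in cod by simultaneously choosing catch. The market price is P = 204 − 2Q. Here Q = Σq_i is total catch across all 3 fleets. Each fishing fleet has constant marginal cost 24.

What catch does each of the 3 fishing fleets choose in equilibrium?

A representative fishing fleet's profit is π_i = q_i(204 − 2Q) − 24q_i, with Q = q_i + Σ_{j≠i} q_j.
First-order condition: 180 − 4q_i − 2Σ_{j≠i} q_j = 0.
Imposing symmetry (q_j = q for all j) turns Σ_{j≠i} q_j into 2q, so 180 = 8q and q = 22.5.

22.5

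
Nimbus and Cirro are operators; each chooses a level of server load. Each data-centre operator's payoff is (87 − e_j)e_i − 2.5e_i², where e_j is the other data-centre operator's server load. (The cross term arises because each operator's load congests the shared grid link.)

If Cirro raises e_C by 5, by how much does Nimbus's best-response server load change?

Nimbus's payoff is (87 − e_C)e_N − 2.5e_N².
∂π/∂e_N = 87 − e_C − 5e_N = 0, so e_N = 17.4 − 0.2e_C.
The reaction-function slope is −0.2, so a 5-unit rise in e_C moves e_N by −0.2 × 5 = −1. Nimbus's best response falls — the actions are strategic substitutes.

-1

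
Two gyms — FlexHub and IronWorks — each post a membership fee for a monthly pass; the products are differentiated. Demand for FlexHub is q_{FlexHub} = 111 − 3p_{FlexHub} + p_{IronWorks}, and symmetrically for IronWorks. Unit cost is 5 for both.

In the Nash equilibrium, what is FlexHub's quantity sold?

60.6

FlexHub's profit: π = (p_{FlexHub} − 5)(111 − 3p_{FlexHub} + p_{IronWorks}).
∂π/∂p_{FlexHub} = 126 − 6p_{FlexHub} + p_{IronWorks} = 0 ⇒ p_{FlexHub} = 21 + (1/6)p_{IronWorks}.
The game is symmetric, so in equilibrium p_{IronWorks} = p_{FlexHub}: the reaction function gives (5/6)p_{FlexHub} = 21, hence p_{FlexHub} = 25.2.
q_{FlexHub} = 111 − 3·25.2 + 25.2 = 60.6.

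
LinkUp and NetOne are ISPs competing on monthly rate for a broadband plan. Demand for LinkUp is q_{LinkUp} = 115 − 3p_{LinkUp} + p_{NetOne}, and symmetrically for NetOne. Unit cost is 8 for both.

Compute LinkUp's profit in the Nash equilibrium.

1176.12

LinkUp's profit: π = (p_{LinkUp} − 8)(115 − 3p_{LinkUp} + p_{NetOne}).
∂π/∂p_{LinkUp} = 139 − 6p_{LinkUp} + p_{NetOne} = 0 ⇒ p_{LinkUp} = 139/6 + (1/6)p_{NetOne}.
By symmetry p_{NetOne} = p_{LinkUp}; substituting into the reaction function, (5/6)p_{LinkUp} = 139/6 and p_{LinkUp} = 27.8.
q_{LinkUp} = 115 − 3·27.8 + 27.8 = 59.4.
Profit = (27.8 − 8)·59.4 = 1176.12.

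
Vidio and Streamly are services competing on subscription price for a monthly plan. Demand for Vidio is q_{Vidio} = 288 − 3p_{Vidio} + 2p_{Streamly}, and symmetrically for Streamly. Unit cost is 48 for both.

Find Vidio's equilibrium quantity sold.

180

Vidio's profit: π = (p_{Vidio} − 48)(288 − 3p_{Vidio} + 2p_{Streamly}).
∂π/∂p_{Vidio} = 432 − 6p_{Vidio} + 2p_{Streamly} = 0 ⇒ p_{Vidio} = 72 + (1/3)p_{Streamly}.
By symmetry p_{Streamly} = p_{Vidio}; substituting into the reaction function, (2/3)p_{Vidio} = 72 and p_{Vidio} = 108.
q_{Vidio} = 288 − 3·108 + 2·108 = 180.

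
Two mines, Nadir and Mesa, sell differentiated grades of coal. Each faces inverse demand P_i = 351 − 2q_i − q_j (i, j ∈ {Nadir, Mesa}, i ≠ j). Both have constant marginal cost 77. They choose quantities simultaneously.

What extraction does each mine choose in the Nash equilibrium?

Mine Nadir's profit: π = q_{Nadir}(351 − 2q_{Nadir} − q_{Mesa}) − 77q_{Nadir}.
∂π/∂q_{Nadir} = 274 − 4q_{Nadir} − q_{Mesa} = 0 ⇒ q_{Nadir} = 68.5 − 0.25q_{Mesa}.
By symmetry q_{Mesa} = q_{Nadir}; substituting into the reaction function, 1.25q_{Nadir} = 68.5 and q_{Nadir} = 54.8.

54.8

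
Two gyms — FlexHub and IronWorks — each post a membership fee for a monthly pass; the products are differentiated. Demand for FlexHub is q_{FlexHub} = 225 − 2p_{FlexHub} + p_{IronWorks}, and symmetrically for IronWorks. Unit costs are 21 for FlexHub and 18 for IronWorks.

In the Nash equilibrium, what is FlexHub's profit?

FlexHub's profit: π = (p_{FlexHub} − 21)(225 − 2p_{FlexHub} + p_{IronWorks}).
∂π/∂p_{FlexHub} = 267 − 4p_{FlexHub} + p_{IronWorks} = 0 ⇒ p_{FlexHub} = 66.75 + 0.25p_{IronWorks}.
Similarly p_{IronWorks} = 65.25 + 0.25p_{FlexHub}.
Substituting the second reaction function into the first: p_{FlexHub} = 66.75 + 0.25(65.25 + 0.25p_{FlexHub}), which gives 0.9375p_{FlexHub} = 83.0625 ⇒ p_{FlexHub} = 88.6.
Then p_{IronWorks} = 65.25 + 0.25·88.6 = 87.4.
q_{FlexHub} = 225 − 2·88.6 + 87.4 = 135.2.
Profit = (88.6 − 21)·135.2 = 9139.52.

9139.52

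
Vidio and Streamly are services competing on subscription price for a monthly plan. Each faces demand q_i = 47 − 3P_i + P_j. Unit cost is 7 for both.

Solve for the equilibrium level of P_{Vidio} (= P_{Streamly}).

Vidio's profit: π = (P_{Vidio} − 7)(47 − 3P_{Vidio} + P_{Streamly}).
∂π/∂P_{Vidio} = 68 − 6P_{Vidio} + P_{Streamly} = 0 ⇒ P_{Vidio} = 34/3 + (1/6)P_{Streamly}.
Setting P_{Vidio} = P_{Streamly} in the reaction function: P_{Vidio} = 34/3 + (1/6)P_{Vidio}, so P_{Vidio} = (34/3) / (5/6) = 13.6.

13.6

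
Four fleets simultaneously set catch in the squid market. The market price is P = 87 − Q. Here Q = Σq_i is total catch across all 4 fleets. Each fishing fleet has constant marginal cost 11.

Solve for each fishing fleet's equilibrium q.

15.2

A representative fishing fleet's profit is π_i = q_i(87 − Q) − 11q_i, with Q = q_i + Σ_{j≠i} q_j.
First-order condition: 76 − 2q_i − Σ_{j≠i} q_j = 0.
With identical fishing fleets, set every q_j = q: then 76 − 2q − 3q = 0, i.e. q = 76/5 = 15.2.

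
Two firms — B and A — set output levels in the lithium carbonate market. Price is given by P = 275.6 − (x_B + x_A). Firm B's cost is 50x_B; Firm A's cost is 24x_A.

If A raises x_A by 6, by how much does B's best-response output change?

-3

Firm B's profit: π = x_B(275.6 − (x_B + x_A)) − 50x_B.
∂π/∂x_B = 225.6 − 2x_B − x_A = 0, so x_B = 112.8 − 0.5x_A.
The reaction-function slope is −0.5, so a 6-unit rise in x_A moves x_B by −0.5 × 6 = −3. B's best response falls — the actions are strategic substitutes.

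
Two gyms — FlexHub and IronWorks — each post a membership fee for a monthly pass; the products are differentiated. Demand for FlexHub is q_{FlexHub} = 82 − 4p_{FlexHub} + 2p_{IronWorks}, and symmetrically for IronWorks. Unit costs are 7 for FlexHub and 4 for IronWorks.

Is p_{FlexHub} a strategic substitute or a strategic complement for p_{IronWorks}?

FlexHub's profit: π = (p_{FlexHub} − 7)(82 − 4p_{FlexHub} + 2p_{IronWorks}).
∂π/∂p_{FlexHub} = 110 − 8p_{FlexHub} + 2p_{IronWorks} = 0 ⇒ p_{FlexHub} = 13.75 + 0.25p_{IronWorks}.
The best-response slope dp_{FlexHub}/dp_{IronWorks} = 0.25 > 0: the reaction function is upward-sloping, so the choices are strategic complements.

strategic complements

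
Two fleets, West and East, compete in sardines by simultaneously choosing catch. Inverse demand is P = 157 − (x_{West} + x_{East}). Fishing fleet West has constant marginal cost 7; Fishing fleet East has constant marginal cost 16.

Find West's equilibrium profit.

Fishing fleet West's profit: π = x_{West}(157 − (x_{West} + x_{East})) − 7x_{West}.
∂π/∂x_{West} = 150 − 2x_{West} − x_{East} = 0, so x_{West} = 75 − 0.5x_{East}.
By the same steps for East: x_{East} = 70.5 − 0.5x_{West}.
Solving the two reaction functions simultaneously: (1 − (−0.5)(−0.5))x_{West} = 75 − 0.5·70.5, so 0.75x_{West} = 39.75 and x_{West} = 53.
Then x_{East} = 70.5 − 0.5·53 = 44.
Price P = 157 − 97 = 60.
West's profit: (60 − 7)·53 = 2809.

2809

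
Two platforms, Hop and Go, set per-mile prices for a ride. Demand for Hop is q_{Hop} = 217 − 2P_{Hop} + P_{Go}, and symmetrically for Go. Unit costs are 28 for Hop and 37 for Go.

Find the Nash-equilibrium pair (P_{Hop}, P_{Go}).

Hop's profit: π = (P_{Hop} − 28)(217 − 2P_{Hop} + P_{Go}).
∂π/∂P_{Hop} = 273 − 4P_{Hop} + P_{Go} = 0 ⇒ P_{Hop} = 68.25 + 0.25P_{Go}.
Similarly P_{Go} = 72.75 + 0.25P_{Hop}.
Solving the two reaction functions simultaneously: (1 − (0.25)(0.25))P_{Hop} = 68.25 + 0.25·72.75, so 0.9375P_{Hop} = 86.4375 and P_{Hop} = 92.2.
Then P_{Go} = 72.75 + 0.25·92.2 = 95.8.

92.2, 95.8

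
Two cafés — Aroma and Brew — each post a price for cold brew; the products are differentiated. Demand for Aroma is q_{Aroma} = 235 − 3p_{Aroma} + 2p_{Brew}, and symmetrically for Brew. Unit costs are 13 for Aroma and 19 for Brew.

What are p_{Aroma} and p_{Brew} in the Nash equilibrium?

69.625, 71.875

Aroma's profit: π = (p_{Aroma} − 13)(235 − 3p_{Aroma} + 2p_{Brew}).
∂π/∂p_{Aroma} = 274 − 6p_{Aroma} + 2p_{Brew} = 0 ⇒ p_{Aroma} = 137/3 + (1/3)p_{Brew}.
Similarly p_{Brew} = 146/3 + (1/3)p_{Aroma}.
Substituting the second reaction function into the first: p_{Aroma} = 137/3 + (1/3)(146/3 + (1/3)p_{Aroma}), which gives (8/9)p_{Aroma} = 557/9 ⇒ p_{Aroma} = 69.625.
Then p_{Brew} = 146/3 + (1/3)·69.625 = 71.875.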